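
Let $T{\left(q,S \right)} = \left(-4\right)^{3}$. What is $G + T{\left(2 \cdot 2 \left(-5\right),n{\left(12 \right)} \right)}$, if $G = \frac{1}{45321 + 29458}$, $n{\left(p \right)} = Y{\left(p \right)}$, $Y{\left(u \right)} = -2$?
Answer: $- \frac{4785855}{74779} \approx -64.0$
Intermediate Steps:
$n{\left(p \right)} = -2$
$G = \frac{1}{74779} \approx 1.3373 \cdot 10^{-5}$
$T{\left(q,S \right)} = -64$
$G + T{\left(2 \cdot 2 \left(-5\right),n{\left(12 \right)} \right)} = \frac{1}{74779} - 64 = - \frac{4785855}{74779}$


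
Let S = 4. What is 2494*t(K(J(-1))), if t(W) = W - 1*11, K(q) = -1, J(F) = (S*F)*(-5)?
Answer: -29928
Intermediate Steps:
J(F) = -20*F (J(F) = (4*F)*(-5) = -20*F)
t(W) = -11 + W (t(W) = W - 11 = -11 + W)
2494*t(K(J(-1))) = 2494*(-11 - 1) = 2494*(-12) = -29928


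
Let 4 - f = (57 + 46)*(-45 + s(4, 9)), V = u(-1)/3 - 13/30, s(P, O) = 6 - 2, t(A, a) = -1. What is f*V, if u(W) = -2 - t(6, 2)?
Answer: -32407/10 ≈ -3240.7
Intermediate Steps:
u(W) = -1 (u(W) = -2 - 1*(-1) = -2 + 1 = -1)
s(P, O) = 4
V = -23/30 (V = -1/3 - 13/30 = -23/30 ≈ -0.76667)
f = 4227 (f = 4 - (57 + 46)*(-45 + 4) = 4 - 103*(-41) = 4 - 1*(-4223) = 4 + 4223 = 4227)
f*V = 4227*(-23/30) = -32407/10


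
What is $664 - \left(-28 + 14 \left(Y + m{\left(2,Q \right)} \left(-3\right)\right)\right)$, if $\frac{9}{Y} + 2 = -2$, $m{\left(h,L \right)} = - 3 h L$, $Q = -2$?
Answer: $\frac{2455}{2} \approx 1227.5$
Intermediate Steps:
$m{\left(h,L \right)} = - 3 L h$
$Y = - \frac{9}{4}$ ($Y = \frac{9}{-2 - 2} = \frac{9}{-4} = 9 \left(- \frac{1}{4}\right) = - \frac{9}{4} \approx -2.25$)
$664 - \left(-28 + 14 \left(Y + m{\left(2,Q \right)} \left(-3\right)\right)\right) = 664 - \left(-28 + 14 \left(- \frac{9}{4} + \left(-3\right) \left(-2\right) 2 \left(-3\right)\right)\right) = 664 - \left(-28 + 14 \left(- \frac{9}{4} + 12 \left(-3\right)\right)\right) = 664 - \left(-28 + 14 \left(- \frac{9}{4} - 36\right)\right) = 664 - \left(-28 + 14 \left(- \frac{153}{4}\right)\right) = 664 - \left(-28 - \frac{1071}{2}\right) = 664 - - \frac{1127}{2} = 664 + \frac{1127}{2} = \frac{2455}{2}$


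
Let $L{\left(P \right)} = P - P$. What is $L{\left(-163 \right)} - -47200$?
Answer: $47200$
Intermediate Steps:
$L{\left(P \right)} = 0$
$L{\left(-163 \right)} - -47200 = 0 - -47200 = 0 + 47200 = 47200$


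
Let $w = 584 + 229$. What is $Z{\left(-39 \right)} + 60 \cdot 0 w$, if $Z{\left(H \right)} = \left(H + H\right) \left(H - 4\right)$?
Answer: $3354$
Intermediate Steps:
$w = 813$
$Z{\left(H \right)} = 2 H \left(-4 + H\right)$
$Z{\left(-39 \right)} + 60 \cdot 0 w = 2 \left(-39\right) \left(-4 - 39\right) + 60 \cdot 0 \cdot 813 = 2 \left(-39\right) \left(-43\right) + 0 \cdot 813 = 3354 + 0 = 3354$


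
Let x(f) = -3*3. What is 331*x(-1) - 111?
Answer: -3090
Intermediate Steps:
x(f) = -9
331*x(-1) - 111 = 331*(-9) - 111 = -2979 - 111 = -3090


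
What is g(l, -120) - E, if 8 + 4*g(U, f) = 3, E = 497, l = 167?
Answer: -1993/4 ≈ -498.25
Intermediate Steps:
g(U, f) = -5/4 (g(U, f) = -2 + (1/4)*3 = -2 + 3/4 = -5/4)
g(l, -120) - E = -5/4 - 1*497 = -5/4 - 497 = -1993/4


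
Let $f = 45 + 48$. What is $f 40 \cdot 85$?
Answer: $316200$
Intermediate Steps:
$f = 93$
$f 40 \cdot 85 = 93 \cdot 40 \cdot 85 = 3720 \cdot 85 = 316200$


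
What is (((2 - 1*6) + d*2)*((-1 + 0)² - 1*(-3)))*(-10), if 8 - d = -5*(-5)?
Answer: 1520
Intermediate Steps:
d = -17 (d = 8 - (-5)*(-5) = 8 - 1*25 = 8 - 25 = -17)
(((2 - 1*6) + d*2)*((-1 + 0)² - 1*(-3)))*(-10) = (((2 - 1*6) - 17*2)*((-1 + 0)² - 1*(-3)))*(-10) = (((2 - 6) - 34)*((-1)² + 3))*(-10) = ((-4 - 34)*(1 + 3))*(-10) = -38*4*(-10) = -152*(-10) = 1520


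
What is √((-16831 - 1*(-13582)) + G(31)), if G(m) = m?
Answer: I*√3218 ≈ 56.727*I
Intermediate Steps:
√((-16831 - 1*(-13582)) + G(31)) = √((-16831 - 1*(-13582)) + 31) = √((-16831 + 13582) + 31) = √(-3249 + 31) = √(-3218) = I*√3218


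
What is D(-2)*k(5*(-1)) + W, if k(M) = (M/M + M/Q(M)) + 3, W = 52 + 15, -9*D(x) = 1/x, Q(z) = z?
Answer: 1211/18 ≈ 67.278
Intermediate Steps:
D(x) = -1/(9*x)
W = 67
k(M) = 5 (k(M) = (M/M + M/M) + 3 = (1 + 1) + 3 = 2 + 3 = 5)
D(-2)*k(5*(-1)) + W = -⅑/(-2)*5 + 67 = -⅑*(-½)*5 + 67 = (1/18)*5 + 67 = 5/18 + 67 = 1211/18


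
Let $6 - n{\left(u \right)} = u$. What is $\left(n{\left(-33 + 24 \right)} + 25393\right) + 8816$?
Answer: $34224$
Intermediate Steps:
$n{\left(u \right)} = 6 - u$
$\left(n{\left(-33 + 24 \right)} + 25393\right) + 8816 = \left(\left(6 - \left(-33 + 24\right)\right) + 25393\right) + 8816 = \left(\left(6 - -9\right) + 25393\right) + 8816 = \left(\left(6 + 9\right) + 25393\right) + 8816 = \left(15 + 25393\right) + 8816 = 25408 + 8816 = 34224$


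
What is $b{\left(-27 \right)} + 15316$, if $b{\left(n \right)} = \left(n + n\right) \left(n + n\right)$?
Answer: $18232$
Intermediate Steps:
$b{\left(n \right)} = 4 n^{2}$ ($b{\left(n \right)} = 2 n 2 n = 4 n^{2}$)
$b{\left(-27 \right)} + 15316 = 4 \left(-27\right)^{2} + 15316 = 4 \cdot 729 + 15316 = 2916 + 15316 = 18232$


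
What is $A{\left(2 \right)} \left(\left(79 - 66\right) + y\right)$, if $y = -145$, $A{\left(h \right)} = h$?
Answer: $-264$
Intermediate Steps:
$A{\left(2 \right)} \left(\left(79 - 66\right) + y\right) = 2 \left(\left(79 - 66\right) - 145\right) = 2 \left(13 - 145\right) = 2 \left(-132\right) = -264$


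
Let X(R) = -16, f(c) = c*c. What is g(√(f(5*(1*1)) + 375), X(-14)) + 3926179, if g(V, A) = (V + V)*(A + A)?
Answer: 3924899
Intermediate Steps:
f(c) = c²
g(V, A) = 4*A*V (g(V, A) = (2*V)*(2*A) = 4*A*V)
g(√(f(5*(1*1)) + 375), X(-14)) + 3926179 = 4*(-16)*√((5*(1*1))² + 375) + 3926179 = 4*(-16)*√((5*1)² + 375) + 3926179 = 4*(-16)*√(5² + 375) + 3926179 = 4*(-16)*√(25 + 375) + 3926179 = 4*(-16)*√400 + 3926179 = 4*(-16)*20 + 3926179 = -1280 + 3926179 = 3924899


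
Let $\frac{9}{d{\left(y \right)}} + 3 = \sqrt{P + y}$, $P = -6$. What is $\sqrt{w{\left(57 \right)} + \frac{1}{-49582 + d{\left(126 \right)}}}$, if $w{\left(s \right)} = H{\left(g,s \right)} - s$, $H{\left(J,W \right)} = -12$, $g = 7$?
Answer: $\frac{\sqrt{10264098 - 6842318 \sqrt{30}}}{\sqrt{-148755 + 99164 \sqrt{30}}} \approx 8.3066 i$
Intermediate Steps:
$d{\left(y \right)} = \frac{9}{-3 + \sqrt{-6 + y}}$
$w{\left(s \right)} = -12 - s$
$\sqrt{w{\left(57 \right)} + \frac{1}{-49582 + d{\left(126 \right)}}} = \sqrt{\left(-12 - 57\right) + \frac{1}{-49582 + \frac{9}{-3 + \sqrt{-6 + 126}}}} = \sqrt{\left(-12 - 57\right) + \frac{1}{-49582 + \frac{9}{-3 + \sqrt{120}}}} = \sqrt{-69 + \frac{1}{-49582 + \frac{9}{-3 + 2 \sqrt{30}}}}$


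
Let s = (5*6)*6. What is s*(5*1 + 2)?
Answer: 1260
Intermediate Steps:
s = 180 (s = 30*6 = 180)
s*(5*1 + 2) = 180*(5*1 + 2) = 180*(5 + 2) = 180*7 = 1260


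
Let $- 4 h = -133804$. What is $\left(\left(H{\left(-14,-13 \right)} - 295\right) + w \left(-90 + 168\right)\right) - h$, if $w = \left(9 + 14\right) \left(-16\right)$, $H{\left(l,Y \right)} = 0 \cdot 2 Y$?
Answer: $-62450$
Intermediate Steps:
$h = 33451$ ($h = \left(- \frac{1}{4}\right) \left(-133804\right) = 33451$)
$H{\left(l,Y \right)} = 0$ ($H{\left(l,Y \right)} = 0 Y = 0$)
$w = -368$ ($w = 23 \left(-16\right) = -368$)
$\left(\left(H{\left(-14,-13 \right)} - 295\right) + w \left(-90 + 168\right)\right) - h = \left(\left(0 - 295\right) - 368 \left(-90 + 168\right)\right) - 33451 = \left(-295 - 28704\right) - 33451 = -28999 - 33451 = -62450$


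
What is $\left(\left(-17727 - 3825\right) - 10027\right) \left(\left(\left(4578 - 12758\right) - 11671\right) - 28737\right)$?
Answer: $1534360452$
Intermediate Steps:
$\left(\left(-17727 - 3825\right) - 10027\right) \left(\left(\left(4578 - 12758\right) - 11671\right) - 28737\right) = \left(-21552 - 10027\right) \left(\left(-8180 - 11671\right) - 28737\right) = - 31579 \left(-19851 - 28737\right) = \left(-31579\right) \left(-48588\right) = 1534360452$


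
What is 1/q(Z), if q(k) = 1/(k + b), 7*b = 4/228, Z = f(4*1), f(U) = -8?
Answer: -3191/399 ≈ -7.9975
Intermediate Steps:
Z = -8
b = 1/399 (b = (4/228)/7 = (4*(1/228))/7 = (1/7)*(1/57) = 1/399 ≈ 0.0025063)
q(k) = 1/(1/399 + k) (q(k) = 1/(k + 1/399) = 1/(1/399 + k))
1/q(Z) = 1/(399/(1 + 399*(-8))) = 1/(399/(1 - 3192)) = 1/(399/(-3191)) = 1/(399*(-1/3191)) = 1/(-399/3191) = -3191/399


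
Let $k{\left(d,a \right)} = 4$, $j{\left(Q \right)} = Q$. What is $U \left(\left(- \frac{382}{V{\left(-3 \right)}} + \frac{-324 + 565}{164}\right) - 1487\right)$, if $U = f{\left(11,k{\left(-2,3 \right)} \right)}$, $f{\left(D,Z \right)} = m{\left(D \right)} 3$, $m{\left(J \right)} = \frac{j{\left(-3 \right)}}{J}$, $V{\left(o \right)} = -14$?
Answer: $\frac{15066585}{12628} \approx 1193.1$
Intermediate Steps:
$m{\left(J \right)} = - \frac{3}{J}$
$f{\left(D,Z \right)} = - \frac{9}{D}$ ($f{\left(D,Z \right)} = - \frac{3}{D} 3 = - \frac{9}{D}$)
$U = - \frac{9}{11} \approx -0.81818$
$U \left(\left(- \frac{382}{V{\left(-3 \right)}} + \frac{-324 + 565}{164}\right) - 1487\right) = - \frac{9 \left(\left(- \frac{382}{-14} + \frac{-324 + 565}{164}\right) - 1487\right)}{11} = - \frac{9 \left(\left(\left(-382\right) \left(- \frac{1}{14}\right) + 241 \cdot \frac{1}{164}\right) - 1487\right)}{11} = - \frac{9 \left(\left(\frac{191}{7} + \frac{241}{164}\right) - 1487\right)}{11} = - \frac{9 \left(\frac{33011}{1148} - 1487\right)}{11} = \left(- \frac{9}{11}\right) \left(- \frac{1674065}{1148}\right) = \frac{15066585}{12628}$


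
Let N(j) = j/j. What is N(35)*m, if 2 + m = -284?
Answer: -286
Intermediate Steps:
N(j) = 1
m = -286 (m = -2 - 284 = -286)
N(35)*m = 1*(-286) = -286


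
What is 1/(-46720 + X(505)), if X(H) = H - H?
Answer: -1/46720 ≈ -2.1404e-5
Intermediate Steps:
X(H) = 0
1/(-46720 + X(505)) = 1/(-46720 + 0) = 1/(-46720) = -1/46720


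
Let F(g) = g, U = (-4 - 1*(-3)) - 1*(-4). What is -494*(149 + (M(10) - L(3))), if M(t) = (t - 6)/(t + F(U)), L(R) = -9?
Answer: -78204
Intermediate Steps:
U = 3 (U = (-4 + 3) + 4 = -1 + 4 = 3)
M(t) = (-6 + t)/(3 + t) (M(t) = (t - 6)/(t + 3) = (-6 + t)/(3 + t))
-494*(149 + (M(10) - L(3))) = -494*(149 + ((-6 + 10)/(3 + 10) - 1*(-9))) = -494*(149 + (4/13 + 9)) = -494*(149 + 121/13) = -494*2058/13 = -78204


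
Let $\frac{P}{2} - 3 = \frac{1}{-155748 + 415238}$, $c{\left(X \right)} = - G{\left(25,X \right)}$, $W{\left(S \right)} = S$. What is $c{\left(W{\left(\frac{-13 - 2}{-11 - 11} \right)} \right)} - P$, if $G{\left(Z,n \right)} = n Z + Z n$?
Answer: $- \frac{5201596}{129745} \approx -40.091$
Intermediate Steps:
$G{\left(Z,n \right)} = 2 Z n$ ($G{\left(Z,n \right)} = Z n + Z n = 2 Z n$)
$c{\left(X \right)} = - 50 X$ ($c{\left(X \right)} = - 2 \cdot 25 X = - 50 X$)
$P = \frac{778471}{129745}$ ($P = 6 + \frac{2}{-155748 + 415238} = 6 + \frac{2}{259490} = 6 + 2 \cdot \frac{1}{259490} = 6 + \frac{1}{129745} = \frac{778471}{129745} \approx 6.0$)
$c{\left(W{\left(\frac{-13 - 2}{-11 - 11} \right)} \right)} - P = - 50 \frac{-13 - 2}{-11 - 11} - \frac{778471}{129745} = - 50 \left(- \frac{15}{-22}\right) - \frac{778471}{129745} = - 50 \left(\left(-15\right) \left(- \frac{1}{22}\right)\right) - \frac{778471}{129745} = \left(-50\right) \frac{15}{22} - \frac{778471}{129745} = - \frac{375}{11} - \frac{778471}{129745} = - \frac{5201596}{129745}$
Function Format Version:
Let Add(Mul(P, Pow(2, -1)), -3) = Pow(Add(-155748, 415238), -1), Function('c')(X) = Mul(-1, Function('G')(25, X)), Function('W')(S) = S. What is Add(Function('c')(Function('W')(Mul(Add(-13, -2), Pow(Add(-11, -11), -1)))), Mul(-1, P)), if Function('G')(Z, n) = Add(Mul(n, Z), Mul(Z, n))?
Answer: Rational(-5201596, 129745) ≈ -40.091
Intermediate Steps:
Function('G')(Z, n) = Mul(2, Z, n) (Function('G')(Z, n) = Add(Mul(Z, n), Mul(Z, n)) = Mul(2, Z, n))
Function('c')(X) = Mul(-50, X) (Function('c')(X) = Mul(-1, Mul(2, 25, X)) = Mul(-1, Mul(50, X)) = Mul(-50, X))
P = Rational(778471, 129745) (P = Add(6, Mul(2, Pow(Add(-155748, 415238), -1))) = Add(6, Mul(2, Pow(259490, -1))) = Add(6, Mul(2, Rational(1, 259490))) = Add(6, Rational(1, 129745)) = Rational(778471, 129745) ≈ 6.0000)
Add(Function('c')(Function('W')(Mul(Add(-13, -2), Pow(Add(-11, -11), -1)))), Mul(-1, P)) = Add(Mul(-50, Mul(Add(-13, -2), Pow(Add(-11, -11), -1))), Mul(-1, Rational(778471, 129745))) = Add(Mul(-50, Mul(-15, Pow(-22, -1))), Rational(-778471, 129745)) = Add(Mul(-50, Mul(-15, Rational(-1, 22))), Rational(-778471, 129745)) = Add(Mul(-50, Rational(15, 22)), Rational(-778471, 129745)) = Add(Rational(-375, 11), Rational(-778471, 129745)) = Rational(-5201596, 129745)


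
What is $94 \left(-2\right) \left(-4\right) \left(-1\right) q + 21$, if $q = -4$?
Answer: $3029$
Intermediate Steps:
$94 \left(-2\right) \left(-4\right) \left(-1\right) q + 21 = 94 \left(-2\right) \left(-4\right) \left(-1\right) \left(-4\right) + 21 = 94 \cdot 8 \left(-1\right) \left(-4\right) + 21 = 94 \left(\left(-8\right) \left(-4\right)\right) + 21 = 94 \cdot 32 + 21 = 3008 + 21 = 3029$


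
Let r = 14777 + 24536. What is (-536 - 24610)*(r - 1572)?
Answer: -949035186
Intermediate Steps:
r = 39313
(-536 - 24610)*(r - 1572) = (-536 - 24610)*(39313 - 1572) = -25146*37741 = -949035186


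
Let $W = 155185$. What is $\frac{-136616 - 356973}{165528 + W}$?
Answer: $- \frac{493589}{320713} \approx -1.539$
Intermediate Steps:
$\frac{-136616 - 356973}{165528 + W} = \frac{-136616 - 356973}{165528 + 155185} = - \frac{493589}{320713}$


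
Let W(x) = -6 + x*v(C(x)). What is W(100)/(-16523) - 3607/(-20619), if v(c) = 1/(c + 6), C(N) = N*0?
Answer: 59378525/340687737 ≈ 0.17429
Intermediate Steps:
C(N) = 0
v(c) = 1/(6 + c)
W(x) = -6 + x/6 (W(x) = -6 + x/(6 + 0) = -6 + x/6)
W(100)/(-16523) - 3607/(-20619) = (-6 + (1/6)*100)/(-16523) - 3607/(-20619) = (-6 + 50/3)*(-1/16523) - 3607*(-1/20619) = (32/3)*(-1/16523) + 3607/20619 = -32/49569 + 3607/20619 = 59378525/340687737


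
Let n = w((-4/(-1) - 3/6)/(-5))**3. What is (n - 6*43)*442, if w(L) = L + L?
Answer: -14406106/125 ≈ -1.1525e+5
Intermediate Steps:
w(L) = 2*L
n = -343/125 (n = (2*((-4/(-1) - 3/6)/(-5)))**3 = (2*((-4*(-1) - 3*1/6)*(-1/5)))**3 = (2*((4 - 1/2)*(-1/5)))**3 = (2*((7/2)*(-1/5)))**3 = (2*(-7/10))**3 = (-7/5)**3 = -343/125 ≈ -2.7440)
(n - 6*43)*442 = (-343/125 - 6*43)*442 = (-343/125 - 258)*442 = -32593/125*442 = -14406106/125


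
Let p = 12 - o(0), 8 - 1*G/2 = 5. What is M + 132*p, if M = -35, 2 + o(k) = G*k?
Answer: 1813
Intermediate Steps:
G = 6 (G = 16 - 2*5 = 16 - 10 = 6)
o(k) = -2 + 6*k
p = 14 (p = 12 - (-2 + 6*0) = 12 - (-2 + 0) = 12 - 1*(-2) = 12 + 2 = 14)
M + 132*p = -35 + 132*14 = -35 + 1848 = 1813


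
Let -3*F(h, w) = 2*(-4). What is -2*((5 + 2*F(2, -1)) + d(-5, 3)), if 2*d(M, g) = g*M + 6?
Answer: -35/3 ≈ -11.667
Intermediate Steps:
d(M, g) = 3 + M*g/2 (d(M, g) = (g*M + 6)/2 = (M*g + 6)/2 = (6 + M*g)/2 = 3 + M*g/2)
F(h, w) = 8/3 (F(h, w) = -2*(-4)/3 = -⅓*(-8) = 8/3)
-2*((5 + 2*F(2, -1)) + d(-5, 3)) = -2*((5 + 2*(8/3)) + (3 + (½)*(-5)*3)) = -2*((5 + 16/3) + (3 - 15/2)) = -2*(31/3 - 9/2) = -2*35/6 = -1*35/3 = -35/3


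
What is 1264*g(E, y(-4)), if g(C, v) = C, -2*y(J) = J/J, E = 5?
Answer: 6320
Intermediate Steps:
y(J) = -½ (y(J) = -J/(2*J) = -½*1 = -½)
1264*g(E, y(-4)) = 1264*5 = 6320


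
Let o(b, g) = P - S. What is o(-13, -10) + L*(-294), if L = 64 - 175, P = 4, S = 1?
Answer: 32637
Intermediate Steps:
o(b, g) = 3 (o(b, g) = 4 - 1*1 = 4 - 1 = 3)
L = -111
o(-13, -10) + L*(-294) = 3 - 111*(-294) = 3 + 32634 = 32637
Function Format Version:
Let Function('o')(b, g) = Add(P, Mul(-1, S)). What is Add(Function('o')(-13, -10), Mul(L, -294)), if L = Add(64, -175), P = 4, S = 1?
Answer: 32637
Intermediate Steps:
Function('o')(b, g) = 3 (Function('o')(b, g) = Add(4, Mul(-1, 1)) = Add(4, -1) = 3)
L = -111
Add(Function('o')(-13, -10), Mul(L, -294)) = Add(3, Mul(-111, -294)) = Add(3, 32634) = 32637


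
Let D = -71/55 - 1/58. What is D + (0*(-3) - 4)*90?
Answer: -1152573/3190 ≈ -361.31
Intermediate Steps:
D = -4173/3190 (D = -71*1/55 - 1*1/58 = -71/55 - 1/58 = -4173/3190 ≈ -1.3082)
D + (0*(-3) - 4)*90 = -4173/3190 + (0*(-3) - 4)*90 = -4173/3190 + (0 - 4)*90 = -4173/3190 - 4*90 = -4173/3190 - 360 = -1152573/3190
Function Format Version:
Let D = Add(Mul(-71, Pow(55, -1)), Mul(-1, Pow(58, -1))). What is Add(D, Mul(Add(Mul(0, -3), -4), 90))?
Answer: Rational(-1152573, 3190) ≈ -361.31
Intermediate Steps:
D = Rational(-4173, 3190) (D = Add(Mul(-71, Rational(1, 55)), Mul(-1, Rational(1, 58))) = Add(Rational(-71, 55), Rational(-1, 58)) = Rational(-4173, 3190) ≈ -1.3082)
Add(D, Mul(Add(Mul(0, -3), -4), 90)) = Add(Rational(-4173, 3190), Mul(Add(Mul(0, -3), -4), 90)) = Add(Rational(-4173, 3190), Mul(Add(0, -4), 90)) = Add(Rational(-4173, 3190), Mul(-4, 90)) = Add(Rational(-4173, 3190), -360) = Rational(-1152573, 3190)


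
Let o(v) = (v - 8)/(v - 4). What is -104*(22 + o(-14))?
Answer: -21736/9 ≈ -2415.1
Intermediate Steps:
o(v) = (-8 + v)/(-4 + v)
-104*(22 + o(-14)) = -104*(22 + (-8 - 14)/(-4 - 14)) = -104*(22 - 22/(-18)) = -104*(22 - 1/18*(-22)) = -104*(22 + 11/9) = -104*209/9 = -21736/9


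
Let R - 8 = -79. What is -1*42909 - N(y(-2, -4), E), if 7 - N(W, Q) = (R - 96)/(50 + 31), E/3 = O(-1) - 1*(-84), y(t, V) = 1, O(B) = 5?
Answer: -3476363/81 ≈ -42918.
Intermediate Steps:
R = -71 (R = 8 - 79 = -71)
E = 267 (E = 3*(5 - 1*(-84)) = 3*(5 + 84) = 3*89 = 267)
N(W, Q) = 734/81 (N(W, Q) = 7 - (-71 - 96)/(50 + 31) = 7 - (-167)/81 = 7 - 1*(-167/81) = 7 + 167/81 = 734/81)
-1*42909 - N(y(-2, -4), E) = -1*42909 - 1*734/81 = -42909 - 734/81 = -3476363/81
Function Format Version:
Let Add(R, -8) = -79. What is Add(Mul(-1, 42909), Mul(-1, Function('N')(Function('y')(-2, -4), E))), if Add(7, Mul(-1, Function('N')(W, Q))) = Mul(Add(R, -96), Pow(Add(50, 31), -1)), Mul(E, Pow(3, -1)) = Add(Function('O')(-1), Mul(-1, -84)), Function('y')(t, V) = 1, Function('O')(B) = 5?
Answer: Rational(-3476363, 81) ≈ -42918.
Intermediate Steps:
R = -71 (R = Add(8, -79) = -71)
E = 267 (E = Mul(3, Add(5, Mul(-1, -84))) = Mul(3, Add(5, 84)) = Mul(3, 89) = 267)
Function('N')(W, Q) = Rational(734, 81) (Function('N')(W, Q) = Add(7, Mul(-1, Mul(Add(-71, -96), Pow(Add(50, 31), -1)))) = Add(7, Mul(-1, Mul(-167, Pow(81, -1)))) = Add(7, Mul(-1, Mul(-167, Rational(1, 81)))) = Add(7, Mul(-1, Rational(-167, 81))) = Add(7, Rational(167, 81)) = Rational(734, 81))
Add(Mul(-1, 42909), Mul(-1, Function('N')(Function('y')(-2, -4), E))) = Add(Mul(-1, 42909), Mul(-1, Rational(734, 81))) = Add(-42909, Rational(-734, 81)) = Rational(-3476363, 81)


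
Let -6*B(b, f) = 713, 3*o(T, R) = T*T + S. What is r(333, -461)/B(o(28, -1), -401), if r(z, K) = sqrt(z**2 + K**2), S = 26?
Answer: -6*sqrt(323410)/713 ≈ -4.7856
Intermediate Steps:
r(z, K) = sqrt(K**2 + z**2)
o(T, R) = 26/3 + T**2/3 (o(T, R) = (T*T + 26)/3 = (T**2 + 26)/3 = (26 + T**2)/3 = 26/3 + T**2/3)
B(b, f) = -713/6 (B(b, f) = -1/6*713 = -713/6)
r(333, -461)/B(o(28, -1), -401) = sqrt((-461)**2 + 333**2)/(-713/6) = sqrt(212521 + 110889)*(-6/713) = sqrt(323410)*(-6/713) = -6*sqrt(323410)/713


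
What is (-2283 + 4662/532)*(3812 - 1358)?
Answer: -106038567/19 ≈ -5.5810e+6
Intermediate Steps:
(-2283 + 4662/532)*(3812 - 1358) = (-2283 + 4662*(1/532))*2454 = (-2283 + 333/38)*2454 = -86421/38*2454 = -106038567/19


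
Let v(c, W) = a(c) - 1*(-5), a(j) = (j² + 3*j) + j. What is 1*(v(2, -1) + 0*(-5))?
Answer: 17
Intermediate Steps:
a(j) = j² + 4*j
v(c, W) = 5 + c*(4 + c) (v(c, W) = c*(4 + c) - 1*(-5) = c*(4 + c) + 5 = 5 + c*(4 + c))
1*(v(2, -1) + 0*(-5)) = 1*((5 + 2*(4 + 2)) + 0*(-5)) = 1*((5 + 2*6) + 0) = 1*((5 + 12) + 0) = 1*(17 + 0) = 1*17 = 17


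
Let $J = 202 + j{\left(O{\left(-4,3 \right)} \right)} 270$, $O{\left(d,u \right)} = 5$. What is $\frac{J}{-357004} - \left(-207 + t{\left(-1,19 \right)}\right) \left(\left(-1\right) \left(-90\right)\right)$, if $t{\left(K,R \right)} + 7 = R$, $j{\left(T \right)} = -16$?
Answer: $\frac{3132712159}{178502} \approx 17550.0$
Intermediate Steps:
$t{\left(K,R \right)} = -7 + R$
$J = -4118$ ($J = 202 - 4320 = -4118$)
$\frac{J}{-357004} - \left(-207 + t{\left(-1,19 \right)}\right) \left(\left(-1\right) \left(-90\right)\right) = - \frac{4118}{-357004} - \left(-207 + \left(-7 + 19\right)\right) \left(\left(-1\right) \left(-90\right)\right) = \left(-4118\right) \left(- \frac{1}{357004}\right) - \left(-207 + 12\right) 90 = \frac{2059}{178502} - \left(-195\right) 90 = \frac{2059}{178502} - -17550 = \frac{2059}{178502} + 17550 = \frac{3132712159}{178502}$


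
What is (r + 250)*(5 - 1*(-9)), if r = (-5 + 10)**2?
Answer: 3850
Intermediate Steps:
r = 25 (r = 5**2 = 25)
(r + 250)*(5 - 1*(-9)) = (25 + 250)*(5 - 1*(-9)) = 275*(5 + 9) = 275*14 = 3850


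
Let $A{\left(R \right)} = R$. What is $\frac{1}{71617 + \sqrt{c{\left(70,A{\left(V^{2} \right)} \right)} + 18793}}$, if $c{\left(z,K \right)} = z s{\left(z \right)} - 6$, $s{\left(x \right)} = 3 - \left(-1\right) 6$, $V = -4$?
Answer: $\frac{71617}{5128975272} - \frac{\sqrt{19417}}{5128975272} \approx 1.3936 \cdot 10^{-5}$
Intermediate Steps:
$s{\left(x \right)} = 9$ ($s{\left(x \right)} = 3 - -6 = 3 + 6 = 9$)
$c{\left(z,K \right)} = -6 + 9 z$ ($c{\left(z,K \right)} = z 9 - 6 = 9 z - 6 = -6 + 9 z$)
$\frac{1}{71617 + \sqrt{c{\left(70,A{\left(V^{2} \right)} \right)} + 18793}} = \frac{1}{71617 + \sqrt{\left(-6 + 9 \cdot 70\right) + 18793}} = \frac{1}{71617 + \sqrt{\left(-6 + 630\right) + 18793}} = \frac{1}{71617 + \sqrt{624 + 18793}} = \frac{1}{71617 + \sqrt{19417}}$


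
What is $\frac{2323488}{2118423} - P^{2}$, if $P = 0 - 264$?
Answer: $- \frac{49214428640}{706141} \approx -69695.0$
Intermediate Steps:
$P = -264$ ($P = 0 - 264 = -264$)
$\frac{2323488}{2118423} - P^{2} = \frac{2323488}{2118423} - \left(-264\right)^{2} = 2323488 \cdot \frac{1}{2118423} - 69696 = \frac{774496}{706141} - 69696 = - \frac{49214428640}{706141}$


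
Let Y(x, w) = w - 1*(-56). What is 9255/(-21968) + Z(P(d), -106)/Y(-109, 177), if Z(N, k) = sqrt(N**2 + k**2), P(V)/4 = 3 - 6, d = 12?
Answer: -9255/21968 + 2*sqrt(2845)/233 ≈ 0.036547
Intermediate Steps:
Y(x, w) = 56 + w (Y(x, w) = w + 56 = 56 + w)
P(V) = -12 (P(V) = 4*(3 - 6) = 4*(-3) = -12)
9255/(-21968) + Z(P(d), -106)/Y(-109, 177) = 9255/(-21968) + sqrt((-12)**2 + (-106)**2)/(56 + 177) = 9255*(-1/21968) + sqrt(144 + 11236)/233 = -9255/21968 + sqrt(11380)*(1/233) = -9255/21968 + (2*sqrt(2845))*(1/233) = -9255/21968 + 2*sqrt(2845)/233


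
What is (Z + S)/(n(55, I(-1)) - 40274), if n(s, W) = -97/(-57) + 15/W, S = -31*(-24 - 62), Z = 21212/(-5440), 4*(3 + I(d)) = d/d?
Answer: -2270026539/34345645360 ≈ -0.066094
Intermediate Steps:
I(d) = -11/4 (I(d) = -3 + (d/d)/4 = -3 + (¼)*1 = -3 + ¼ = -11/4)
Z = -5303/1360 (Z = 21212*(-1/5440) = -5303/1360 ≈ -3.8993)
S = 2666 (S = -31*(-86) = 2666)
n(s, W) = 97/57 + 15/W (n(s, W) = -97*(-1/57) + 15/W = 97/57 + 15/W)
(Z + S)/(n(55, I(-1)) - 40274) = (-5303/1360 + 2666)/((97/57 + 15/(-11/4)) - 40274) = 3620457/(1360*((97/57 + 15*(-4/11)) - 40274)) = 3620457/(1360*((97/57 - 60/11) - 40274)) = 3620457/(1360*(-2353/627 - 40274)) = 3620457/(1360*(-25254151/627)) = (3620457/1360)*(-627/25254151) = -2270026539/34345645360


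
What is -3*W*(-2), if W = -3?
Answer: -18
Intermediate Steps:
-3*W*(-2) = -3*(-3)*(-2) = 9*(-2) = -18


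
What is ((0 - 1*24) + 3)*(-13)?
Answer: 273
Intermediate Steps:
((0 - 1*24) + 3)*(-13) = ((0 - 24) + 3)*(-13) = (-24 + 3)*(-13) = -21*(-13) = 273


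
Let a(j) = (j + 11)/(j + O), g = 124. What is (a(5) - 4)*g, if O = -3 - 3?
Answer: -2480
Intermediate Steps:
O = -6
a(j) = (11 + j)/(-6 + j) (a(j) = (j + 11)/(j - 6) = (11 + j)/(-6 + j))
(a(5) - 4)*g = ((11 + 5)/(-6 + 5) - 4)*124 = (16/(-1) - 4)*124 = (-1*16 - 4)*124 = (-16 - 4)*124 = -20*124 = -2480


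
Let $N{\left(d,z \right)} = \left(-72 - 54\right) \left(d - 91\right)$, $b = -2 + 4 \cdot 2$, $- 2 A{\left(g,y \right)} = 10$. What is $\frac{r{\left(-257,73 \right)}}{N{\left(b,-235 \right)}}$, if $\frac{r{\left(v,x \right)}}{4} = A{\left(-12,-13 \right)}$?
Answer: $- \frac{2}{1071} \approx -0.0018674$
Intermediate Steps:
$A{\left(g,y \right)} = -5$ ($A{\left(g,y \right)} = \left(- \frac{1}{2}\right) 10 = -5$)
$b = 6$ ($b = -2 + 8 = 6$)
$r{\left(v,x \right)} = -20$ ($r{\left(v,x \right)} = 4 \left(-5\right) = -20$)
$N{\left(d,z \right)} = 11466 - 126 d$ ($N{\left(d,z \right)} = - 126 \left(-91 + d\right) = 11466 - 126 d$)
$\frac{r{\left(-257,73 \right)}}{N{\left(b,-235 \right)}} = - \frac{20}{11466 - 756} = - \frac{20}{10710} = \left(-20\right) \frac{1}{10710} = - \frac{2}{1071}$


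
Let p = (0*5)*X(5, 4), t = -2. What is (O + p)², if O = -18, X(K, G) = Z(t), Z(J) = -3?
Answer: 324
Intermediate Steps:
X(K, G) = -3
p = 0 (p = (0*5)*(-3) = 0*(-3) = 0)
(O + p)² = (-18 + 0)² = (-18)² = 324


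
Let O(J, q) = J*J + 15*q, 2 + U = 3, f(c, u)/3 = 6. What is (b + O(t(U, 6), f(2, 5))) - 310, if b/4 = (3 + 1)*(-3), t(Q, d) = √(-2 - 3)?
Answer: -93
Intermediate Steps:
f(c, u) = 18 (f(c, u) = 3*6 = 18)
U = 1 (U = -2 + 3 = 1)
t(Q, d) = I*√5 (t(Q, d) = √(-5) = I*√5)
O(J, q) = J² + 15*q
b = -48 (b = 4*((3 + 1)*(-3)) = 4*(4*(-3)) = 4*(-12) = -48)
(b + O(t(U, 6), f(2, 5))) - 310 = (-48 + ((I*√5)² + 15*18)) - 310 = (-48 + (-5 + 270)) - 310 = (-48 + 265) - 310 = 217 - 310 = -93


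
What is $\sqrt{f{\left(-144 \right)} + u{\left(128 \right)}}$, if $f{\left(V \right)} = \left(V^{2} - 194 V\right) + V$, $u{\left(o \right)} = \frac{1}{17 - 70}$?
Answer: $\frac{\sqrt{136315099}}{53} \approx 220.29$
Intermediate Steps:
$u{\left(o \right)} = - \frac{1}{53}$ ($u{\left(o \right)} = \frac{1}{-53} = - \frac{1}{53}$)
$f{\left(V \right)} = V^{2} - 193 V$
$\sqrt{f{\left(-144 \right)} + u{\left(128 \right)}} = \sqrt{- 144 \left(-193 - 144\right) - \frac{1}{53}} = \sqrt{\left(-144\right) \left(-337\right) - \frac{1}{53}} = \sqrt{48528 - \frac{1}{53}} = \sqrt{\frac{2571983}{53}} = \frac{\sqrt{136315099}}{53}$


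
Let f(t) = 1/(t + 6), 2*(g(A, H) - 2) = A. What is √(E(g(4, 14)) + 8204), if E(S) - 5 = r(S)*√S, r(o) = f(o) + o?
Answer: √205430/5 ≈ 90.649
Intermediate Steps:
g(A, H) = 2 + A/2
f(t) = 1/(6 + t)
r(o) = o + 1/(6 + o) (r(o) = 1/(6 + o) + o = o + 1/(6 + o))
E(S) = 5 + √S*(1 + S*(6 + S))/(6 + S) (E(S) = 5 + ((1 + S*(6 + S))/(6 + S))*√S = 5 + √S*(1 + S*(6 + S))/(6 + S))
√(E(g(4, 14)) + 8204) = √((30 + 5*(2 + (½)*4) + √(2 + (½)*4)*(1 + (2 + (½)*4)*(6 + (2 + (½)*4))))/(6 + (2 + (½)*4)) + 8204) = √((30 + 5*(2 + 2) + √(2 + 2)*(1 + (2 + 2)*(6 + (2 + 2))))/(6 + (2 + 2)) + 8204) = √((30 + 5*4 + √4*(1 + 4*(6 + 4)))/(6 + 4) + 8204) = √((30 + 20 + 2*(1 + 4*10))/10 + 8204) = √((30 + 20 + 2*(1 + 40))/10 + 8204) = √((30 + 20 + 2*41)/10 + 8204) = √((30 + 20 + 82)/10 + 8204) = √((⅒)*132 + 8204) = √(66/5 + 8204) = √(41086/5) = √205430/5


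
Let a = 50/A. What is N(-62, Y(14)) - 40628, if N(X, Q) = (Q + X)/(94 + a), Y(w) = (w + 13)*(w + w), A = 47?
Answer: -90746643/2234 ≈ -40621.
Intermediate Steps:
a = 50/47 ≈ 1.0638
Y(w) = 2*w*(13 + w) (Y(w) = (13 + w)*(2*w) = 2*w*(13 + w))
N(X, Q) = 47*Q/4468 + 47*X/4468 (N(X, Q) = (Q + X)/(94 + 50/47) = (Q + X)/(4468/47) = (Q + X)*(47/4468) = 47*Q/4468 + 47*X/4468)
N(-62, Y(14)) - 40628 = (47*(2*14*(13 + 14))/4468 + (47/4468)*(-62)) - 40628 = (47*(2*14*27)/4468 - 1457/2234) - 40628 = ((47/4468)*756 - 1457/2234) - 40628 = (8883/1117 - 1457/2234) - 40628 = 16309/2234 - 40628 = -90746643/2234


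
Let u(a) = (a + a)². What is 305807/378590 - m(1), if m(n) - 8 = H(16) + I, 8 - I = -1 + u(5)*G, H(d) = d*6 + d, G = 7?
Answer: 216480697/378590 ≈ 571.81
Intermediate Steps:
H(d) = 7*d (H(d) = 6*d + d = 7*d)
u(a) = 4*a² (u(a) = (2*a)² = 4*a²)
I = -691 (I = 8 - (-1 + (4*5²)*7) = 8 - (-1 + (4*25)*7) = 8 - (-1 + 100*7) = 8 - (-1 + 700) = 8 - 1*699 = 8 - 699 = -691)
m(n) = -571 (m(n) = 8 + (7*16 - 691) = 8 + (112 - 691) = 8 - 579 = -571)
305807/378590 - m(1) = 305807/378590 - 1*(-571) = 305807*(1/378590) + 571 = 305807/378590 + 571 = 216480697/378590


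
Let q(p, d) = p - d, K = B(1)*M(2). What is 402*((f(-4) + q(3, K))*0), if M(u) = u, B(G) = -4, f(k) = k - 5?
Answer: 0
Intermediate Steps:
f(k) = -5 + k
K = -8 (K = -4*2 = -8)
402*((f(-4) + q(3, K))*0) = 402*(((-5 - 4) + (3 - 1*(-8)))*0) = 402*((-9 + (3 + 8))*0) = 402*((-9 + 11)*0) = 402*(2*0) = 402*0 = 0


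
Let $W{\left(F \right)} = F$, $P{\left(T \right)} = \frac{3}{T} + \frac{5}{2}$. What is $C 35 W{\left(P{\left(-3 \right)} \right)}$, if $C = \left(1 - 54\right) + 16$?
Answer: $- \frac{3885}{2} \approx -1942.5$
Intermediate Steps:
$P{\left(T \right)} = \frac{5}{2} + \frac{3}{T}$ ($P{\left(T \right)} = \frac{3}{T} + 5 \cdot \frac{1}{2} = \frac{3}{T} + \frac{5}{2} = \frac{5}{2} + \frac{3}{T}$)
$C = -37$ ($C = \left(1 - 54\right) + 16 = -53 + 16 = -37$)
$C 35 W{\left(P{\left(-3 \right)} \right)} = \left(-37\right) 35 \left(\frac{5}{2} + \frac{3}{-3}\right) = - 1295 \left(\frac{5}{2} + 3 \left(- \frac{1}{3}\right)\right) = - 1295 \left(\frac{5}{2} - 1\right) = \left(-1295\right) \frac{3}{2} = - \frac{3885}{2}$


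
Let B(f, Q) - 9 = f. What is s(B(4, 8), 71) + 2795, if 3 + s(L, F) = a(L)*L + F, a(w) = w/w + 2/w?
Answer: 2878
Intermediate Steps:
a(w) = 1 + 2/w
B(f, Q) = 9 + f
s(L, F) = -1 + F + L (s(L, F) = -3 + (((2 + L)/L)*L + F) = -3 + ((2 + L) + F) = -3 + (2 + F + L) = -1 + F + L)
s(B(4, 8), 71) + 2795 = (-1 + 71 + (9 + 4)) + 2795 = (-1 + 71 + 13) + 2795 = 83 + 2795 = 2878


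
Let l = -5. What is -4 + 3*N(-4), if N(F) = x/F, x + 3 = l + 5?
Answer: -7/4 ≈ -1.7500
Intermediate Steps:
x = -3 (x = -3 + (-5 + 5) = -3 + 0 = -3)
N(F) = -3/F
-4 + 3*N(-4) = -4 + 3*(-3/(-4)) = -4 + 3*(-3*(-¼)) = -4 + 3*(¾) = -4 + 9/4 = -7/4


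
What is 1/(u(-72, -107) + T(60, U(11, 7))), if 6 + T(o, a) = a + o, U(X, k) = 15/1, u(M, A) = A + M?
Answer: -1/110 ≈ -0.0090909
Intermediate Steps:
U(X, k) = 15 (U(X, k) = 15*1 = 15)
T(o, a) = -6 + a + o (T(o, a) = -6 + (a + o) = -6 + a + o)
1/(u(-72, -107) + T(60, U(11, 7))) = 1/((-107 - 72) + (-6 + 15 + 60)) = 1/(-179 + 69) = 1/(-110) = -1/110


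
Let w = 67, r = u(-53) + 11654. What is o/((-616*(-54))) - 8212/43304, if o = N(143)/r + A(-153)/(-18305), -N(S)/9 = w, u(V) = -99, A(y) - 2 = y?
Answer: -722231013455983/3808484409640680 ≈ -0.18964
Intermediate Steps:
A(y) = 2 + y
r = 11555 (r = -99 + 11654 = 11555)
N(S) = -603 (N(S) = -9*67 = -603)
o = -1858622/42302855 (o = -603/11555 + (2 - 153)/(-18305) = -603*1/11555 - 151*(-1/18305) = -603/11555 + 151/18305 = -1858622/42302855 ≈ -0.043936)
o/((-616*(-54))) - 8212/43304 = -1858622/(42302855*((-616*(-54)))) - 8212/43304 = -1858622/42302855/33264 - 8212*1/43304 = -1858622/42302855*1/33264 - 2053/10826 = -929311/703581084360 - 2053/10826 = -722231013455983/3808484409640680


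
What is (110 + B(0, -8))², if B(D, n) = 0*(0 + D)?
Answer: 12100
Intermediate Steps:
B(D, n) = 0 (B(D, n) = 0*D = 0)
(110 + B(0, -8))² = (110 + 0)² = 110² = 12100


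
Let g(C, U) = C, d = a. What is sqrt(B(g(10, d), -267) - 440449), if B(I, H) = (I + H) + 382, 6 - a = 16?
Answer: 2*I*sqrt(110081) ≈ 663.57*I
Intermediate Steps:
a = -10 (a = 6 - 1*16 = 6 - 16 = -10)
d = -10
B(I, H) = 382 + H + I (B(I, H) = (H + I) + 382 = 382 + H + I)
sqrt(B(g(10, d), -267) - 440449) = sqrt((382 - 267 + 10) - 440449) = sqrt(125 - 440449) = sqrt(-440324) = 2*I*sqrt(110081)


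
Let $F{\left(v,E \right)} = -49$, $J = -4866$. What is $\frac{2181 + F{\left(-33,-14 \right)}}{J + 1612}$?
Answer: $- \frac{1066}{1627} \approx -0.65519$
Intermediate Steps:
$\frac{2181 + F{\left(-33,-14 \right)}}{J + 1612} = \frac{2181 - 49}{-4866 + 1612} = \frac{2132}{-3254} = 2132 \left(- \frac{1}{3254}\right) = - \frac{1066}{1627}$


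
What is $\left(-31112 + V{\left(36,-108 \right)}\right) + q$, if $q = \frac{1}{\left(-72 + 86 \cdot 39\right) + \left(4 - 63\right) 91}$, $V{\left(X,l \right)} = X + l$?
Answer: $- \frac{65081009}{2087} \approx -31184.0$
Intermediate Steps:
$q = - \frac{1}{2087}$ ($q = \frac{1}{\left(-72 + 3354\right) - 5369} = \frac{1}{3282 - 5369} = \frac{1}{-2087} = - \frac{1}{2087} \approx -0.00047916$)
$\left(-31112 + V{\left(36,-108 \right)}\right) + q = \left(-31112 + \left(36 - 108\right)\right) - \frac{1}{2087} = \left(-31112 - 72\right) - \frac{1}{2087} = -31184 - \frac{1}{2087} = - \frac{65081009}{2087}$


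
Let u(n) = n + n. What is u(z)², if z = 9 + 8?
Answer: 1156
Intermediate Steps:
z = 17
u(n) = 2*n
u(z)² = (2*17)² = 34² = 1156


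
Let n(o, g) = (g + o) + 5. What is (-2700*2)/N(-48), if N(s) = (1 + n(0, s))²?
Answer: -150/49 ≈ -3.0612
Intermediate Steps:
n(o, g) = 5 + g + o
N(s) = (6 + s)² (N(s) = (1 + (5 + s + 0))² = (1 + (5 + s))² = (6 + s)²)
(-2700*2)/N(-48) = (-2700*2)/((6 - 48)²) = -5400/((-42)²) = -5400/1764 = -5400*1/1764 = -150/49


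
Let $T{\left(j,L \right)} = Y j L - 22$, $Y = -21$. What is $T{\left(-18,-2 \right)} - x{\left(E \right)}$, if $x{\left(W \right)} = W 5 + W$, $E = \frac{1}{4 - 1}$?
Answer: $-780$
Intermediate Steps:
$E = \frac{1}{3}$ ($E = \frac{1}{4 - 1} = \frac{1}{3} \approx 0.33333$)
$T{\left(j,L \right)} = -22 - 21 L j$ ($T{\left(j,L \right)} = - 21 j L - 22 = - 21 L j - 22 = -22 - 21 L j$)
$x{\left(W \right)} = 6 W$ ($x{\left(W \right)} = 5 W + W = 6 W$)
$T{\left(-18,-2 \right)} - x{\left(E \right)} = \left(-22 - \left(-42\right) \left(-18\right)\right) - 6 \cdot \frac{1}{3} = \left(-22 - 756\right) - 2 = -778 - 2 = -780$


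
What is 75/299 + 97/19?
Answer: 30428/5681 ≈ 5.3561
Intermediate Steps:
75/299 + 97/19 = 30428/5681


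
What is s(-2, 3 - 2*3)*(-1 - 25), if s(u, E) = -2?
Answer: 52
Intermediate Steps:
s(-2, 3 - 2*3)*(-1 - 25) = -2*(-1 - 25) = -2*(-26) = 52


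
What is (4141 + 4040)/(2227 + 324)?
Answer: 8181/2551 ≈ 3.2070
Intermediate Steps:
(4141 + 4040)/(2227 + 324) = 8181/2551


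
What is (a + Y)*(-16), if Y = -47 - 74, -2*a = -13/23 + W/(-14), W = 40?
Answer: 307288/161 ≈ 1908.6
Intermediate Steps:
a = 551/322 (a = -(-13/23 + 40/(-14))/2 = -(-13*1/23 + 40*(-1/14))/2 = -(-13/23 - 20/7)/2 = -½*(-551/161) = 551/322 ≈ 1.7112)
Y = -121
(a + Y)*(-16) = (551/322 - 121)*(-16) = -38411/322*(-16) = 307288/161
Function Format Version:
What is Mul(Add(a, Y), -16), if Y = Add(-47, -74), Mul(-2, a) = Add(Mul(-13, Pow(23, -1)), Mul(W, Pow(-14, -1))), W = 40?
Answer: Rational(307288, 161) ≈ 1908.6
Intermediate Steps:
a = Rational(551, 322) (a = Mul(Rational(-1, 2), Add(Mul(-13, Pow(23, -1)), Mul(40, Pow(-14, -1)))) = Mul(Rational(-1, 2), Add(Mul(-13, Rational(1, 23)), Mul(40, Rational(-1, 14)))) = Mul(Rational(-1, 2), Add(Rational(-13, 23), Rational(-20, 7))) = Mul(Rational(-1, 2), Rational(-551, 161)) = Rational(551, 322) ≈ 1.7112)
Y = -121
Mul(Add(a, Y), -16) = Mul(Add(Rational(551, 322), -121), -16) = Mul(Rational(-38411, 322), -16) = Rational(307288, 161)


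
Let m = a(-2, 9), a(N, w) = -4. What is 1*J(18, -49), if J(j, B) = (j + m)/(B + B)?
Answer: -1/7 ≈ -0.14286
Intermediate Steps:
m = -4
J(j, B) = (-4 + j)/(2*B) (J(j, B) = (j - 4)/(B + B) = (-4 + j)/((2*B)) = (-4 + j)*(1/(2*B)) = (-4 + j)/(2*B))
1*J(18, -49) = 1*((1/2)*(-4 + 18)/(-49)) = 1*((1/2)*(-1/49)*14) = 1*(-1/7) = -1/7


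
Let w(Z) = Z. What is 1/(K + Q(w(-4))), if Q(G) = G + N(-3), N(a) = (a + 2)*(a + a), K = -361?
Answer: -1/359 ≈ -0.0027855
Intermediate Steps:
N(a) = 2*a*(2 + a) (N(a) = (2 + a)*(2*a) = 2*a*(2 + a))
Q(G) = 6 + G (Q(G) = G + 2*(-3)*(2 - 3) = G + 2*(-3)*(-1) = G + 6 = 6 + G)
1/(K + Q(w(-4))) = 1/(-361 + (6 - 4)) = 1/(-361 + 2) = 1/(-359) = -1/359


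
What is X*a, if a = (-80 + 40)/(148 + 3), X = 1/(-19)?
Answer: 40/2869 ≈ 0.013942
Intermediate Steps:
X = -1/19 ≈ -0.052632
a = -40/151 ≈ -0.26490
X*a = -1/19*(-40/151) = 40/2869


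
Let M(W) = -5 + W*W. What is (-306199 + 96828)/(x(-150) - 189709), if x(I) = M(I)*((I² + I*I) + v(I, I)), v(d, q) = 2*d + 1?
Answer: -209371/1005359286 ≈ -0.00020825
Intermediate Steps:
v(d, q) = 1 + 2*d
M(W) = -5 + W²
x(I) = (-5 + I²)*(1 + 2*I + 2*I²) (x(I) = (-5 + I²)*((I² + I*I) + (1 + 2*I)) = (-5 + I²)*((I² + I²) + (1 + 2*I)) = (-5 + I²)*(2*I² + (1 + 2*I)) = (-5 + I²)*(1 + 2*I + 2*I²))
(-306199 + 96828)/(x(-150) - 189709) = (-306199 + 96828)/((-5 + (-150)²)*(1 + 2*(-150) + 2*(-150)²) - 189709) = -209371/((-5 + 22500)*(1 - 300 + 2*22500) - 189709) = -209371/(22495*(1 - 300 + 45000) - 189709) = -209371/(22495*44701 - 189709) = -209371/(1005548995 - 189709) = -209371/1005359286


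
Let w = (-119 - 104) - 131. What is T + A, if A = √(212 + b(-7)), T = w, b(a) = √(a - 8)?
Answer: -354 + √(212 + I*√15) ≈ -339.44 + 0.13299*I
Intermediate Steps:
b(a) = √(-8 + a)
w = -354 (w = -223 - 131 = -354)
T = -354
A = √(212 + I*√15) (A = √(212 + √(-8 - 7)) = √(212 + √(-15)) = √(212 + I*√15) ≈ 14.561 + 0.133*I)
T + A = -354 + √(212 + I*√15)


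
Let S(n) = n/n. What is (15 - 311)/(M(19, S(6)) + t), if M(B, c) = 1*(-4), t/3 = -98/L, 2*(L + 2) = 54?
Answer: 3700/197 ≈ 18.782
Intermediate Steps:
L = 25 (L = -2 + (½)*54 = -2 + 27 = 25)
S(n) = 1
t = -294/25 (t = 3*(-98/25) = -294/25 ≈ -11.760)
M(B, c) = -4
(15 - 311)/(M(19, S(6)) + t) = (15 - 311)/(-4 - 294/25) = -296/(-394/25) = -296*(-25/394) = 3700/197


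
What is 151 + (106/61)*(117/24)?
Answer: 38911/244 ≈ 159.47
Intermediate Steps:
151 + (106/61)*(117/24) = 151 + (106*(1/61))*(117*(1/24)) = 151 + (106/61)*(39/8) = 151 + 2067/244 = 38911/244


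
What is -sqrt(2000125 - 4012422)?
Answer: -I*sqrt(2012297) ≈ -1418.6*I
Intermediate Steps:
-sqrt(2000125 - 4012422) = -sqrt(-2012297) = -I*sqrt(2012297)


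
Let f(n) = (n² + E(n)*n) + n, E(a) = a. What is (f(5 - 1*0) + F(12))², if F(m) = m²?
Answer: 39601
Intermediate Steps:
f(n) = n + 2*n² (f(n) = (n² + n*n) + n = (n² + n²) + n = 2*n² + n = n + 2*n²)
(f(5 - 1*0) + F(12))² = ((5 - 1*0)*(1 + 2*(5 - 1*0)) + 12²)² = ((5 + 0)*(1 + 2*(5 + 0)) + 144)² = (5*(1 + 2*5) + 144)² = (5*(1 + 10) + 144)² = (5*11 + 144)² = (55 + 144)² = 199² = 39601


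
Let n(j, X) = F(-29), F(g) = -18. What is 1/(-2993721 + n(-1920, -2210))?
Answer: -1/2993739 ≈ -3.3403e-7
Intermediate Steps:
n(j, X) = -18
1/(-2993721 + n(-1920, -2210)) = 1/(-2993721 - 18) = 1/(-2993739) = -1/2993739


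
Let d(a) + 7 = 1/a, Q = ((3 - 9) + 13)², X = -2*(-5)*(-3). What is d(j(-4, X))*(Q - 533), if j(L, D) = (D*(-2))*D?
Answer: 1524721/450 ≈ 3388.3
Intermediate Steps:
X = -30 (X = 10*(-3) = -30)
Q = 49 (Q = (-6 + 13)² = 7² = 49)
j(L, D) = -2*D² (j(L, D) = (-2*D)*D = -2*D²)
d(a) = -7 + 1/a
d(j(-4, X))*(Q - 533) = (-7 + 1/(-2*(-30)²))*(49 - 533) = (-7 + 1/(-2*900))*(-484) = (-7 + 1/(-1800))*(-484) = (-7 - 1/1800)*(-484) = -12601/1800*(-484) = 1524721/450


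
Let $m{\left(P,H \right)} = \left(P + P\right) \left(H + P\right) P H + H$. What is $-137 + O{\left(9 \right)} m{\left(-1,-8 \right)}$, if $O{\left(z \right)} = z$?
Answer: $1087$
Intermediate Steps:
$m{\left(P,H \right)} = H + 2 H P^{2} \left(H + P\right)$ ($m{\left(P,H \right)} = 2 P \left(H + P\right) P H + H = 2 P^{2} \left(H + P\right) H + H = 2 H P^{2} \left(H + P\right) + H = H + 2 H P^{2} \left(H + P\right)$)
$-137 + O{\left(9 \right)} m{\left(-1,-8 \right)} = -137 + 9 \left(- 8 \left(1 + 2 \left(-1\right)^{3} + 2 \left(-8\right) \left(-1\right)^{2}\right)\right) = -137 + 9 \left(- 8 \left(1 + 2 \left(-1\right) + 2 \left(-8\right) 1\right)\right) = -137 + 9 \left(- 8 \left(1 - 2 - 16\right)\right) = -137 + 9 \left(\left(-8\right) \left(-17\right)\right) = -137 + 9 \cdot 136 = -137 + 1224 = 1087$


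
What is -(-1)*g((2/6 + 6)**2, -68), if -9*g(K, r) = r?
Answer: 68/9 ≈ 7.5556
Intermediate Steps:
g(K, r) = -r/9
-(-1)*g((2/6 + 6)**2, -68) = -(-1)*(-1/9*(-68)) = -(-1)*68/9 = -1*(-68/9) = 68/9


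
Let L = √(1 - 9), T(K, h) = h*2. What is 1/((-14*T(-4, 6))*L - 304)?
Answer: I/(16*(-19*I + 21*√2)) ≈ -0.00095535 + 0.0014933*I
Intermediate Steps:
T(K, h) = 2*h
L = 2*I*√2 (L = √(-8) = 2*I*√2 ≈ 2.8284*I)
1/((-14*T(-4, 6))*L - 304) = 1/((-28*6)*(2*I*√2) - 304) = 1/((-14*12)*(2*I*√2) - 304) = 1/(-336*I*√2 - 304) = 1/(-304 - 336*I*√2)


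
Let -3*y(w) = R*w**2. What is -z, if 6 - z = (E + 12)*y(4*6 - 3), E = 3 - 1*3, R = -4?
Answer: 7050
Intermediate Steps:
E = 0 (E = 3 - 3 = 0)
y(w) = 4*w**2/3 (y(w) = -(-4)*w**2/3 = 4*w**2/3)
z = -7050 (z = 6 - (0 + 12)*4*(4*6 - 3)**2/3 = 6 - 12*4*(24 - 3)**2/3 = 6 - 12*(4/3)*21**2 = 6 - 12*(4/3)*441 = 6 - 12*588 = 6 - 1*7056 = 6 - 7056 = -7050)
-z = -1*(-7050) = 7050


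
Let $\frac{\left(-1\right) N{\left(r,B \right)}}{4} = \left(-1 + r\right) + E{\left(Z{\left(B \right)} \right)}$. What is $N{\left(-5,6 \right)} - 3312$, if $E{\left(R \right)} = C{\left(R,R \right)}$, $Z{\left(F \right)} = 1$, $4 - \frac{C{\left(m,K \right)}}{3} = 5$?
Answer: $-3276$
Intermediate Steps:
$C{\left(m,K \right)} = -3$ ($C{\left(m,K \right)} = 12 - 15 = -3$)
$E{\left(R \right)} = -3$
$N{\left(r,B \right)} = 16 - 4 r$ ($N{\left(r,B \right)} = - 4 \left(\left(-1 + r\right) - 3\right) = - 4 \left(-4 + r\right) = 16 - 4 r$)
$N{\left(-5,6 \right)} - 3312 = \left(16 - -20\right) - 3312 = \left(16 + 20\right) - 3312 = 36 - 3312 = -3276$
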